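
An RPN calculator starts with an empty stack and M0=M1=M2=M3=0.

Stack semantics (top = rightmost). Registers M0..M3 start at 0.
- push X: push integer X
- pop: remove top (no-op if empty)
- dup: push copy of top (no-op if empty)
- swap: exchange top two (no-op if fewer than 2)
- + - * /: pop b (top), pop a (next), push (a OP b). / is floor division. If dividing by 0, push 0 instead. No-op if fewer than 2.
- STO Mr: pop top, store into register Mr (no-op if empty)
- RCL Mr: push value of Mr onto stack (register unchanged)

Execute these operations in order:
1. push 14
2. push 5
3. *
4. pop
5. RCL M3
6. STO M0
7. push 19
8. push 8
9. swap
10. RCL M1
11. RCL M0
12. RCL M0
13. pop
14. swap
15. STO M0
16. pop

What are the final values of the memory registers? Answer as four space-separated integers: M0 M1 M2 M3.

Answer: 0 0 0 0

Derivation:
After op 1 (push 14): stack=[14] mem=[0,0,0,0]
After op 2 (push 5): stack=[14,5] mem=[0,0,0,0]
After op 3 (*): stack=[70] mem=[0,0,0,0]
After op 4 (pop): stack=[empty] mem=[0,0,0,0]
After op 5 (RCL M3): stack=[0] mem=[0,0,0,0]
After op 6 (STO M0): stack=[empty] mem=[0,0,0,0]
After op 7 (push 19): stack=[19] mem=[0,0,0,0]
After op 8 (push 8): stack=[19,8] mem=[0,0,0,0]
After op 9 (swap): stack=[8,19] mem=[0,0,0,0]
After op 10 (RCL M1): stack=[8,19,0] mem=[0,0,0,0]
After op 11 (RCL M0): stack=[8,19,0,0] mem=[0,0,0,0]
After op 12 (RCL M0): stack=[8,19,0,0,0] mem=[0,0,0,0]
After op 13 (pop): stack=[8,19,0,0] mem=[0,0,0,0]
After op 14 (swap): stack=[8,19,0,0] mem=[0,0,0,0]
After op 15 (STO M0): stack=[8,19,0] mem=[0,0,0,0]
After op 16 (pop): stack=[8,19] mem=[0,0,0,0]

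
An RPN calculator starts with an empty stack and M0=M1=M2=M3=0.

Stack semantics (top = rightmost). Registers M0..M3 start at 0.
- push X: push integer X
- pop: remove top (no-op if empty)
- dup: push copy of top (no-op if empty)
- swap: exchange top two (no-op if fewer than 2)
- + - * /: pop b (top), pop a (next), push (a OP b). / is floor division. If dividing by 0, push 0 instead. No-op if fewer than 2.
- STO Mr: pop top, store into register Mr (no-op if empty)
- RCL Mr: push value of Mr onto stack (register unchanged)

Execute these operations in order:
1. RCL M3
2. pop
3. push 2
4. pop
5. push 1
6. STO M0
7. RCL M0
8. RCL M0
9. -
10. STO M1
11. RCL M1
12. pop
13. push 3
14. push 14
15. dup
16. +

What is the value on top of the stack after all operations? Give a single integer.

Answer: 28

Derivation:
After op 1 (RCL M3): stack=[0] mem=[0,0,0,0]
After op 2 (pop): stack=[empty] mem=[0,0,0,0]
After op 3 (push 2): stack=[2] mem=[0,0,0,0]
After op 4 (pop): stack=[empty] mem=[0,0,0,0]
After op 5 (push 1): stack=[1] mem=[0,0,0,0]
After op 6 (STO M0): stack=[empty] mem=[1,0,0,0]
After op 7 (RCL M0): stack=[1] mem=[1,0,0,0]
After op 8 (RCL M0): stack=[1,1] mem=[1,0,0,0]
After op 9 (-): stack=[0] mem=[1,0,0,0]
After op 10 (STO M1): stack=[empty] mem=[1,0,0,0]
After op 11 (RCL M1): stack=[0] mem=[1,0,0,0]
After op 12 (pop): stack=[empty] mem=[1,0,0,0]
After op 13 (push 3): stack=[3] mem=[1,0,0,0]
After op 14 (push 14): stack=[3,14] mem=[1,0,0,0]
After op 15 (dup): stack=[3,14,14] mem=[1,0,0,0]
After op 16 (+): stack=[3,28] mem=[1,0,0,0]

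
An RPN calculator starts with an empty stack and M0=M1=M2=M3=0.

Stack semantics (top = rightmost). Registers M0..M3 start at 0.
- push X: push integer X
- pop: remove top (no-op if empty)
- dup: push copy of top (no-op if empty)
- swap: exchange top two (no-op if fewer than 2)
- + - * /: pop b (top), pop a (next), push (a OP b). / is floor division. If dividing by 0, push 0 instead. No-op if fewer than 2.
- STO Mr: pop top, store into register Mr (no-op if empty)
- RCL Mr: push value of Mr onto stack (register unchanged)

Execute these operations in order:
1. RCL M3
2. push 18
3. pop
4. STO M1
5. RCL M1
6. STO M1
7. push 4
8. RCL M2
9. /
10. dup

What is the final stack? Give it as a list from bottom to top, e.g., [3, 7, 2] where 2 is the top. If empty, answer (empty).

Answer: [0, 0]

Derivation:
After op 1 (RCL M3): stack=[0] mem=[0,0,0,0]
After op 2 (push 18): stack=[0,18] mem=[0,0,0,0]
After op 3 (pop): stack=[0] mem=[0,0,0,0]
After op 4 (STO M1): stack=[empty] mem=[0,0,0,0]
After op 5 (RCL M1): stack=[0] mem=[0,0,0,0]
After op 6 (STO M1): stack=[empty] mem=[0,0,0,0]
After op 7 (push 4): stack=[4] mem=[0,0,0,0]
After op 8 (RCL M2): stack=[4,0] mem=[0,0,0,0]
After op 9 (/): stack=[0] mem=[0,0,0,0]
After op 10 (dup): stack=[0,0] mem=[0,0,0,0]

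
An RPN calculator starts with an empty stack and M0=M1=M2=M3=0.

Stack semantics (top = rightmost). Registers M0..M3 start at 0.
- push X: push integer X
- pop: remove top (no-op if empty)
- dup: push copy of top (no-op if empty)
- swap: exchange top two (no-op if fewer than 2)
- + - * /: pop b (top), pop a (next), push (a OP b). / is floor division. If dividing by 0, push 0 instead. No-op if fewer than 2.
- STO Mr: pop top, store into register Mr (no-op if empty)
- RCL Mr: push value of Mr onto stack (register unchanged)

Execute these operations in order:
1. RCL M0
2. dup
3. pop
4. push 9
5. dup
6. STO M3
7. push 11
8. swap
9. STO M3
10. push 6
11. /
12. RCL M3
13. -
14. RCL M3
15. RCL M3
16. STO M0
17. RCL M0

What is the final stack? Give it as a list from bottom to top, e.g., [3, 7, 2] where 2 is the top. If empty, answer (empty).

After op 1 (RCL M0): stack=[0] mem=[0,0,0,0]
After op 2 (dup): stack=[0,0] mem=[0,0,0,0]
After op 3 (pop): stack=[0] mem=[0,0,0,0]
After op 4 (push 9): stack=[0,9] mem=[0,0,0,0]
After op 5 (dup): stack=[0,9,9] mem=[0,0,0,0]
After op 6 (STO M3): stack=[0,9] mem=[0,0,0,9]
After op 7 (push 11): stack=[0,9,11] mem=[0,0,0,9]
After op 8 (swap): stack=[0,11,9] mem=[0,0,0,9]
After op 9 (STO M3): stack=[0,11] mem=[0,0,0,9]
After op 10 (push 6): stack=[0,11,6] mem=[0,0,0,9]
After op 11 (/): stack=[0,1] mem=[0,0,0,9]
After op 12 (RCL M3): stack=[0,1,9] mem=[0,0,0,9]
After op 13 (-): stack=[0,-8] mem=[0,0,0,9]
After op 14 (RCL M3): stack=[0,-8,9] mem=[0,0,0,9]
After op 15 (RCL M3): stack=[0,-8,9,9] mem=[0,0,0,9]
After op 16 (STO M0): stack=[0,-8,9] mem=[9,0,0,9]
After op 17 (RCL M0): stack=[0,-8,9,9] mem=[9,0,0,9]

Answer: [0, -8, 9, 9]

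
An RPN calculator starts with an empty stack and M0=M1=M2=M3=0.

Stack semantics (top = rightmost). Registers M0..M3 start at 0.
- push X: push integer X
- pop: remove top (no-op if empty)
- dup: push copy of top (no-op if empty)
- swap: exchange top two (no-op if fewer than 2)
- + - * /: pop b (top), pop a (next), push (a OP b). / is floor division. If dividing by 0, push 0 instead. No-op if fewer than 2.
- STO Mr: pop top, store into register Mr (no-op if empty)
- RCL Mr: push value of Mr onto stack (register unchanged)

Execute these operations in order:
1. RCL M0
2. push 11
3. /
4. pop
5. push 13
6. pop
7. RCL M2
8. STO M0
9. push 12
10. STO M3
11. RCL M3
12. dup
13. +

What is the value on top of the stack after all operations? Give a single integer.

After op 1 (RCL M0): stack=[0] mem=[0,0,0,0]
After op 2 (push 11): stack=[0,11] mem=[0,0,0,0]
After op 3 (/): stack=[0] mem=[0,0,0,0]
After op 4 (pop): stack=[empty] mem=[0,0,0,0]
After op 5 (push 13): stack=[13] mem=[0,0,0,0]
After op 6 (pop): stack=[empty] mem=[0,0,0,0]
After op 7 (RCL M2): stack=[0] mem=[0,0,0,0]
After op 8 (STO M0): stack=[empty] mem=[0,0,0,0]
After op 9 (push 12): stack=[12] mem=[0,0,0,0]
After op 10 (STO M3): stack=[empty] mem=[0,0,0,12]
After op 11 (RCL M3): stack=[12] mem=[0,0,0,12]
After op 12 (dup): stack=[12,12] mem=[0,0,0,12]
After op 13 (+): stack=[24] mem=[0,0,0,12]

Answer: 24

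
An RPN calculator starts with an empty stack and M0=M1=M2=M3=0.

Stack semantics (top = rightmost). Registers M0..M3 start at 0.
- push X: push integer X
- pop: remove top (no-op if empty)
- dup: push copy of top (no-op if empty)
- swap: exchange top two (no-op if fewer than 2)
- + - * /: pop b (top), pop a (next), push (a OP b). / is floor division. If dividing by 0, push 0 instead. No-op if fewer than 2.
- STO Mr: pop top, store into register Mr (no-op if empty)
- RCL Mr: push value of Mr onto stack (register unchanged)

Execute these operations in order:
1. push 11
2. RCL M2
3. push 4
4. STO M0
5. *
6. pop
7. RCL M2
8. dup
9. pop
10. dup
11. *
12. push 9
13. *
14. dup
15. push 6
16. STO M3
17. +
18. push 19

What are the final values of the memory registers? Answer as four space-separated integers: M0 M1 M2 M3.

After op 1 (push 11): stack=[11] mem=[0,0,0,0]
After op 2 (RCL M2): stack=[11,0] mem=[0,0,0,0]
After op 3 (push 4): stack=[11,0,4] mem=[0,0,0,0]
After op 4 (STO M0): stack=[11,0] mem=[4,0,0,0]
After op 5 (*): stack=[0] mem=[4,0,0,0]
After op 6 (pop): stack=[empty] mem=[4,0,0,0]
After op 7 (RCL M2): stack=[0] mem=[4,0,0,0]
After op 8 (dup): stack=[0,0] mem=[4,0,0,0]
After op 9 (pop): stack=[0] mem=[4,0,0,0]
After op 10 (dup): stack=[0,0] mem=[4,0,0,0]
After op 11 (*): stack=[0] mem=[4,0,0,0]
After op 12 (push 9): stack=[0,9] mem=[4,0,0,0]
After op 13 (*): stack=[0] mem=[4,0,0,0]
After op 14 (dup): stack=[0,0] mem=[4,0,0,0]
After op 15 (push 6): stack=[0,0,6] mem=[4,0,0,0]
After op 16 (STO M3): stack=[0,0] mem=[4,0,0,6]
After op 17 (+): stack=[0] mem=[4,0,0,6]
After op 18 (push 19): stack=[0,19] mem=[4,0,0,6]

Answer: 4 0 0 6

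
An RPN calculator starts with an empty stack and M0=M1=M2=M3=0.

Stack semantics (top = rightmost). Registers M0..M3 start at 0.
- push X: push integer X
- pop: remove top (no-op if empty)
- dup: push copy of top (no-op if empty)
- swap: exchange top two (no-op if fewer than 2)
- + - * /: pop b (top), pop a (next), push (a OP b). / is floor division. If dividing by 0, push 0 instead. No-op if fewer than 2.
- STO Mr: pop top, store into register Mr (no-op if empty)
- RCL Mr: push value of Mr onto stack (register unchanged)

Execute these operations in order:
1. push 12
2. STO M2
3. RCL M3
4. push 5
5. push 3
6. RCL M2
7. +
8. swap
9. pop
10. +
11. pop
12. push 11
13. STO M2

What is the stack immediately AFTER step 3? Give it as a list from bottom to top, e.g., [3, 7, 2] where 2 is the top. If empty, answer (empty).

After op 1 (push 12): stack=[12] mem=[0,0,0,0]
After op 2 (STO M2): stack=[empty] mem=[0,0,12,0]
After op 3 (RCL M3): stack=[0] mem=[0,0,12,0]

[0]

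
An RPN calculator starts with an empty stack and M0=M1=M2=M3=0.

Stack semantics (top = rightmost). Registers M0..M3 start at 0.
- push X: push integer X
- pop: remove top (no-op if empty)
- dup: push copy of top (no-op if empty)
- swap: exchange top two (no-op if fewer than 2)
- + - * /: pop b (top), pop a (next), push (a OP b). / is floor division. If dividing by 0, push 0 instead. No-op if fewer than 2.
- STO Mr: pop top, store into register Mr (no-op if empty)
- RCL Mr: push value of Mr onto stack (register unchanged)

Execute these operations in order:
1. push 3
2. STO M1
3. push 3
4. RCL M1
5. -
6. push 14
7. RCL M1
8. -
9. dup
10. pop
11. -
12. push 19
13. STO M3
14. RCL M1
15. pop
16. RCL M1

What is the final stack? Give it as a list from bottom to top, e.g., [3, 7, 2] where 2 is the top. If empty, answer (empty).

Answer: [-11, 3]

Derivation:
After op 1 (push 3): stack=[3] mem=[0,0,0,0]
After op 2 (STO M1): stack=[empty] mem=[0,3,0,0]
After op 3 (push 3): stack=[3] mem=[0,3,0,0]
After op 4 (RCL M1): stack=[3,3] mem=[0,3,0,0]
After op 5 (-): stack=[0] mem=[0,3,0,0]
After op 6 (push 14): stack=[0,14] mem=[0,3,0,0]
After op 7 (RCL M1): stack=[0,14,3] mem=[0,3,0,0]
After op 8 (-): stack=[0,11] mem=[0,3,0,0]
After op 9 (dup): stack=[0,11,11] mem=[0,3,0,0]
After op 10 (pop): stack=[0,11] mem=[0,3,0,0]
After op 11 (-): stack=[-11] mem=[0,3,0,0]
After op 12 (push 19): stack=[-11,19] mem=[0,3,0,0]
After op 13 (STO M3): stack=[-11] mem=[0,3,0,19]
After op 14 (RCL M1): stack=[-11,3] mem=[0,3,0,19]
After op 15 (pop): stack=[-11] mem=[0,3,0,19]
After op 16 (RCL M1): stack=[-11,3] mem=[0,3,0,19]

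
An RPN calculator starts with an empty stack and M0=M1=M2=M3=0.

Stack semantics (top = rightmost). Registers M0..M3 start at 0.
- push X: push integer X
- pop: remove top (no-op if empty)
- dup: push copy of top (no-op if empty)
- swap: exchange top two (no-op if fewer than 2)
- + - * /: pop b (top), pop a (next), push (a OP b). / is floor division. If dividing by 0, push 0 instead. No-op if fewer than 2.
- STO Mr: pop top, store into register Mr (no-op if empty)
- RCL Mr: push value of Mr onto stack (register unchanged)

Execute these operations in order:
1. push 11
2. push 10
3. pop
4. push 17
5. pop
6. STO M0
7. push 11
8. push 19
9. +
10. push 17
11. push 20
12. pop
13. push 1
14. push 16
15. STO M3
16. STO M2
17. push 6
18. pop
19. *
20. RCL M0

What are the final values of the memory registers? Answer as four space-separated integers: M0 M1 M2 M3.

Answer: 11 0 1 16

Derivation:
After op 1 (push 11): stack=[11] mem=[0,0,0,0]
After op 2 (push 10): stack=[11,10] mem=[0,0,0,0]
After op 3 (pop): stack=[11] mem=[0,0,0,0]
After op 4 (push 17): stack=[11,17] mem=[0,0,0,0]
After op 5 (pop): stack=[11] mem=[0,0,0,0]
After op 6 (STO M0): stack=[empty] mem=[11,0,0,0]
After op 7 (push 11): stack=[11] mem=[11,0,0,0]
After op 8 (push 19): stack=[11,19] mem=[11,0,0,0]
After op 9 (+): stack=[30] mem=[11,0,0,0]
After op 10 (push 17): stack=[30,17] mem=[11,0,0,0]
After op 11 (push 20): stack=[30,17,20] mem=[11,0,0,0]
After op 12 (pop): stack=[30,17] mem=[11,0,0,0]
After op 13 (push 1): stack=[30,17,1] mem=[11,0,0,0]
After op 14 (push 16): stack=[30,17,1,16] mem=[11,0,0,0]
After op 15 (STO M3): stack=[30,17,1] mem=[11,0,0,16]
After op 16 (STO M2): stack=[30,17] mem=[11,0,1,16]
After op 17 (push 6): stack=[30,17,6] mem=[11,0,1,16]
After op 18 (pop): stack=[30,17] mem=[11,0,1,16]
After op 19 (*): stack=[510] mem=[11,0,1,16]
After op 20 (RCL M0): stack=[510,11] mem=[11,0,1,16]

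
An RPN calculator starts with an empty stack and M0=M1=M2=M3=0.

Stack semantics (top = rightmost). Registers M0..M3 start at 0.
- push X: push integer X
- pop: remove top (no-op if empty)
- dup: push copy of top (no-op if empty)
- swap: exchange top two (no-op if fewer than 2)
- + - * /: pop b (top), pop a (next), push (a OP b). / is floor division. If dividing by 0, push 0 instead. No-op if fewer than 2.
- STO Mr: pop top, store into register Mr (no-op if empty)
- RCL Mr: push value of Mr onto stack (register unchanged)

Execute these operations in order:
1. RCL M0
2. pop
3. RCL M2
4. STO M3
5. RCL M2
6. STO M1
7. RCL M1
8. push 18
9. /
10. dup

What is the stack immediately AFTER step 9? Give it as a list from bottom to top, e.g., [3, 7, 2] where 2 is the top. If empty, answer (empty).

After op 1 (RCL M0): stack=[0] mem=[0,0,0,0]
After op 2 (pop): stack=[empty] mem=[0,0,0,0]
After op 3 (RCL M2): stack=[0] mem=[0,0,0,0]
After op 4 (STO M3): stack=[empty] mem=[0,0,0,0]
After op 5 (RCL M2): stack=[0] mem=[0,0,0,0]
After op 6 (STO M1): stack=[empty] mem=[0,0,0,0]
After op 7 (RCL M1): stack=[0] mem=[0,0,0,0]
After op 8 (push 18): stack=[0,18] mem=[0,0,0,0]
After op 9 (/): stack=[0] mem=[0,0,0,0]

[0]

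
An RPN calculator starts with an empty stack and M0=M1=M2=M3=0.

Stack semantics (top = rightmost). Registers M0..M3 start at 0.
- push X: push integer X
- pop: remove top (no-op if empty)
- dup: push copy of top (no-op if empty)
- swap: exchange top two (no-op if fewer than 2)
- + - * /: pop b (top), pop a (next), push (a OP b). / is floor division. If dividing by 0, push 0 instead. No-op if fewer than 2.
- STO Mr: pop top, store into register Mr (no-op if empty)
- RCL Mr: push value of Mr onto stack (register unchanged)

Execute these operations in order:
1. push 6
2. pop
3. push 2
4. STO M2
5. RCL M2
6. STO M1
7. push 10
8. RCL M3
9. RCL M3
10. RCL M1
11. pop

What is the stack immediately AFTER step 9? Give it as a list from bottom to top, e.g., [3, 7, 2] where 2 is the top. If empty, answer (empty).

After op 1 (push 6): stack=[6] mem=[0,0,0,0]
After op 2 (pop): stack=[empty] mem=[0,0,0,0]
After op 3 (push 2): stack=[2] mem=[0,0,0,0]
After op 4 (STO M2): stack=[empty] mem=[0,0,2,0]
After op 5 (RCL M2): stack=[2] mem=[0,0,2,0]
After op 6 (STO M1): stack=[empty] mem=[0,2,2,0]
After op 7 (push 10): stack=[10] mem=[0,2,2,0]
After op 8 (RCL M3): stack=[10,0] mem=[0,2,2,0]
After op 9 (RCL M3): stack=[10,0,0] mem=[0,2,2,0]

[10, 0, 0]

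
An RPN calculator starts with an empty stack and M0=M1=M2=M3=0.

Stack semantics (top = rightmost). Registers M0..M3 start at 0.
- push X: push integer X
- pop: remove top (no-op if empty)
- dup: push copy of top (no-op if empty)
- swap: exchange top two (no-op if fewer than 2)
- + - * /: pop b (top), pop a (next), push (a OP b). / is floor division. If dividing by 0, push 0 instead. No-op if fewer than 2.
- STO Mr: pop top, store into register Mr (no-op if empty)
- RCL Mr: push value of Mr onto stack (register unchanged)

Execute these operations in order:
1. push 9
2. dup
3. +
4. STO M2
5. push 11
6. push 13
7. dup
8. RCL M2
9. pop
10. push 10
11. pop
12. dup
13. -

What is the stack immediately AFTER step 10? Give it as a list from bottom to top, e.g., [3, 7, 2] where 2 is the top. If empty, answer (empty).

After op 1 (push 9): stack=[9] mem=[0,0,0,0]
After op 2 (dup): stack=[9,9] mem=[0,0,0,0]
After op 3 (+): stack=[18] mem=[0,0,0,0]
After op 4 (STO M2): stack=[empty] mem=[0,0,18,0]
After op 5 (push 11): stack=[11] mem=[0,0,18,0]
After op 6 (push 13): stack=[11,13] mem=[0,0,18,0]
After op 7 (dup): stack=[11,13,13] mem=[0,0,18,0]
After op 8 (RCL M2): stack=[11,13,13,18] mem=[0,0,18,0]
After op 9 (pop): stack=[11,13,13] mem=[0,0,18,0]
After op 10 (push 10): stack=[11,13,13,10] mem=[0,0,18,0]

[11, 13, 13, 10]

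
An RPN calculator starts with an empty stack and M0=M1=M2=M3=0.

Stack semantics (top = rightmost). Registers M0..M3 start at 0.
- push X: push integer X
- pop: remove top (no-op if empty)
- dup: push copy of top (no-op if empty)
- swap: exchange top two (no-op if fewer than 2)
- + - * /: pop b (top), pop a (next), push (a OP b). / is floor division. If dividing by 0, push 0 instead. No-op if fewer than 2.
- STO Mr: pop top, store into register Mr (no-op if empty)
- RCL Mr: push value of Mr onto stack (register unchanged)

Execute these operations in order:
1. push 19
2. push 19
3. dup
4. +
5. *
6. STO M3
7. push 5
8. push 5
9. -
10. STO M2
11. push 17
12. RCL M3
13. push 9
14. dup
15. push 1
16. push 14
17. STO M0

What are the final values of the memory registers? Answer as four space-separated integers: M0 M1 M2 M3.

After op 1 (push 19): stack=[19] mem=[0,0,0,0]
After op 2 (push 19): stack=[19,19] mem=[0,0,0,0]
After op 3 (dup): stack=[19,19,19] mem=[0,0,0,0]
After op 4 (+): stack=[19,38] mem=[0,0,0,0]
After op 5 (*): stack=[722] mem=[0,0,0,0]
After op 6 (STO M3): stack=[empty] mem=[0,0,0,722]
After op 7 (push 5): stack=[5] mem=[0,0,0,722]
After op 8 (push 5): stack=[5,5] mem=[0,0,0,722]
After op 9 (-): stack=[0] mem=[0,0,0,722]
After op 10 (STO M2): stack=[empty] mem=[0,0,0,722]
After op 11 (push 17): stack=[17] mem=[0,0,0,722]
After op 12 (RCL M3): stack=[17,722] mem=[0,0,0,722]
After op 13 (push 9): stack=[17,722,9] mem=[0,0,0,722]
After op 14 (dup): stack=[17,722,9,9] mem=[0,0,0,722]
After op 15 (push 1): stack=[17,722,9,9,1] mem=[0,0,0,722]
After op 16 (push 14): stack=[17,722,9,9,1,14] mem=[0,0,0,722]
After op 17 (STO M0): stack=[17,722,9,9,1] mem=[14,0,0,722]

Answer: 14 0 0 722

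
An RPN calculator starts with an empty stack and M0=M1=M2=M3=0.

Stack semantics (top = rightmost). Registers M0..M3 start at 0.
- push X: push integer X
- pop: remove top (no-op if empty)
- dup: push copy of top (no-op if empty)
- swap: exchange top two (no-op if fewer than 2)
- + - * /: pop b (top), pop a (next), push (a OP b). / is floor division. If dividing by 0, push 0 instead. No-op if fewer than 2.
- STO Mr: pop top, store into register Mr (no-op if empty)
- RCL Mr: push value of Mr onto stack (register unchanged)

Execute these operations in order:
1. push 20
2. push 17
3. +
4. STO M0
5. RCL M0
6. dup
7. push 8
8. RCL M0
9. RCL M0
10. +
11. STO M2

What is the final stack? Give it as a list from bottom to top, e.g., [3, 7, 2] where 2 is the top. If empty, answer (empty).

After op 1 (push 20): stack=[20] mem=[0,0,0,0]
After op 2 (push 17): stack=[20,17] mem=[0,0,0,0]
After op 3 (+): stack=[37] mem=[0,0,0,0]
After op 4 (STO M0): stack=[empty] mem=[37,0,0,0]
After op 5 (RCL M0): stack=[37] mem=[37,0,0,0]
After op 6 (dup): stack=[37,37] mem=[37,0,0,0]
After op 7 (push 8): stack=[37,37,8] mem=[37,0,0,0]
After op 8 (RCL M0): stack=[37,37,8,37] mem=[37,0,0,0]
After op 9 (RCL M0): stack=[37,37,8,37,37] mem=[37,0,0,0]
After op 10 (+): stack=[37,37,8,74] mem=[37,0,0,0]
After op 11 (STO M2): stack=[37,37,8] mem=[37,0,74,0]

Answer: [37, 37, 8]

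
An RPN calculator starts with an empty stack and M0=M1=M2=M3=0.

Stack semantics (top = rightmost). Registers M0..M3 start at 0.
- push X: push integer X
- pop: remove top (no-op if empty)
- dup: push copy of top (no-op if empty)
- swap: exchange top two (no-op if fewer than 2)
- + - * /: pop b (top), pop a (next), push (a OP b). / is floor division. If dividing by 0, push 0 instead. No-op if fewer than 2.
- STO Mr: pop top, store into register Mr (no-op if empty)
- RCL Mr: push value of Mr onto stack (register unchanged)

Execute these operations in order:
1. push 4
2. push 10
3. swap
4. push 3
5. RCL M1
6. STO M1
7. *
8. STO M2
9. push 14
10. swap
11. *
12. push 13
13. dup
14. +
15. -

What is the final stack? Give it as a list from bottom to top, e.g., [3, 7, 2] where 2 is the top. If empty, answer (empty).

Answer: [114]

Derivation:
After op 1 (push 4): stack=[4] mem=[0,0,0,0]
After op 2 (push 10): stack=[4,10] mem=[0,0,0,0]
After op 3 (swap): stack=[10,4] mem=[0,0,0,0]
After op 4 (push 3): stack=[10,4,3] mem=[0,0,0,0]
After op 5 (RCL M1): stack=[10,4,3,0] mem=[0,0,0,0]
After op 6 (STO M1): stack=[10,4,3] mem=[0,0,0,0]
After op 7 (*): stack=[10,12] mem=[0,0,0,0]
After op 8 (STO M2): stack=[10] mem=[0,0,12,0]
After op 9 (push 14): stack=[10,14] mem=[0,0,12,0]
After op 10 (swap): stack=[14,10] mem=[0,0,12,0]
After op 11 (*): stack=[140] mem=[0,0,12,0]
After op 12 (push 13): stack=[140,13] mem=[0,0,12,0]
After op 13 (dup): stack=[140,13,13] mem=[0,0,12,0]
After op 14 (+): stack=[140,26] mem=[0,0,12,0]
After op 15 (-): stack=[114] mem=[0,0,12,0]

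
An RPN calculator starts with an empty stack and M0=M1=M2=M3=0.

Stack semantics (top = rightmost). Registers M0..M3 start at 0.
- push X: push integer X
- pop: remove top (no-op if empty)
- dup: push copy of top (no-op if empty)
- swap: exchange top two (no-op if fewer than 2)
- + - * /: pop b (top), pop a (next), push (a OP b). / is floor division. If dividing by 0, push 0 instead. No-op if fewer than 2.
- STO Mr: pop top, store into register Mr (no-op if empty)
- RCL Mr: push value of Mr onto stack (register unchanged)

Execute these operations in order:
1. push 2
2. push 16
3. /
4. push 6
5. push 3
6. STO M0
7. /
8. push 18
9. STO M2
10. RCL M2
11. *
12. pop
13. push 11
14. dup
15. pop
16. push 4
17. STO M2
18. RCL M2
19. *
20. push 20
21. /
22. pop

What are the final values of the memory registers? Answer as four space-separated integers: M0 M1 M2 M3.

Answer: 3 0 4 0

Derivation:
After op 1 (push 2): stack=[2] mem=[0,0,0,0]
After op 2 (push 16): stack=[2,16] mem=[0,0,0,0]
After op 3 (/): stack=[0] mem=[0,0,0,0]
After op 4 (push 6): stack=[0,6] mem=[0,0,0,0]
After op 5 (push 3): stack=[0,6,3] mem=[0,0,0,0]
After op 6 (STO M0): stack=[0,6] mem=[3,0,0,0]
After op 7 (/): stack=[0] mem=[3,0,0,0]
After op 8 (push 18): stack=[0,18] mem=[3,0,0,0]
After op 9 (STO M2): stack=[0] mem=[3,0,18,0]
After op 10 (RCL M2): stack=[0,18] mem=[3,0,18,0]
After op 11 (*): stack=[0] mem=[3,0,18,0]
After op 12 (pop): stack=[empty] mem=[3,0,18,0]
After op 13 (push 11): stack=[11] mem=[3,0,18,0]
After op 14 (dup): stack=[11,11] mem=[3,0,18,0]
After op 15 (pop): stack=[11] mem=[3,0,18,0]
After op 16 (push 4): stack=[11,4] mem=[3,0,18,0]
After op 17 (STO M2): stack=[11] mem=[3,0,4,0]
After op 18 (RCL M2): stack=[11,4] mem=[3,0,4,0]
After op 19 (*): stack=[44] mem=[3,0,4,0]
After op 20 (push 20): stack=[44,20] mem=[3,0,4,0]
After op 21 (/): stack=[2] mem=[3,0,4,0]
After op 22 (pop): stack=[empty] mem=[3,0,4,0]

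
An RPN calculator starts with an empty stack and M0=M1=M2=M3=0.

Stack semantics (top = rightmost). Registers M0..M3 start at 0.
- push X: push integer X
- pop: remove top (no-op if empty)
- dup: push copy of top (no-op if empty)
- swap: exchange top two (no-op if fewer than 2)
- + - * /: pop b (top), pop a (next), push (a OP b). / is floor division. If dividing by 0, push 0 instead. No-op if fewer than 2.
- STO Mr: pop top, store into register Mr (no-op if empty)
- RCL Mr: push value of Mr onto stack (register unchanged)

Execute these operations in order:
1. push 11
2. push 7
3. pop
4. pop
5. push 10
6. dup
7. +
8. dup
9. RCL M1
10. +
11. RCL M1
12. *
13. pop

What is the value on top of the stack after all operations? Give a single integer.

Answer: 20

Derivation:
After op 1 (push 11): stack=[11] mem=[0,0,0,0]
After op 2 (push 7): stack=[11,7] mem=[0,0,0,0]
After op 3 (pop): stack=[11] mem=[0,0,0,0]
After op 4 (pop): stack=[empty] mem=[0,0,0,0]
After op 5 (push 10): stack=[10] mem=[0,0,0,0]
After op 6 (dup): stack=[10,10] mem=[0,0,0,0]
After op 7 (+): stack=[20] mem=[0,0,0,0]
After op 8 (dup): stack=[20,20] mem=[0,0,0,0]
After op 9 (RCL M1): stack=[20,20,0] mem=[0,0,0,0]
After op 10 (+): stack=[20,20] mem=[0,0,0,0]
After op 11 (RCL M1): stack=[20,20,0] mem=[0,0,0,0]
After op 12 (*): stack=[20,0] mem=[0,0,0,0]
After op 13 (pop): stack=[20] mem=[0,0,0,0]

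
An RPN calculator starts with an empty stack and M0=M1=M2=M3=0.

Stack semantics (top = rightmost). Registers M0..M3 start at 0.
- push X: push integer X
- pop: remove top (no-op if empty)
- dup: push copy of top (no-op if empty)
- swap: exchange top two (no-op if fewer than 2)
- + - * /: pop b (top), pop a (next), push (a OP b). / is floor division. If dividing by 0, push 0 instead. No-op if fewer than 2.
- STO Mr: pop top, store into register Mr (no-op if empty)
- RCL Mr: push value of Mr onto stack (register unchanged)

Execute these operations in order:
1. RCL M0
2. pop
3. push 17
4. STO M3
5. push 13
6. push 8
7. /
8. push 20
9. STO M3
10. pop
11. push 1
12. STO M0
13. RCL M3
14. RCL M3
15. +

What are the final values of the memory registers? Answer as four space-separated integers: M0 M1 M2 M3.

Answer: 1 0 0 20

Derivation:
After op 1 (RCL M0): stack=[0] mem=[0,0,0,0]
After op 2 (pop): stack=[empty] mem=[0,0,0,0]
After op 3 (push 17): stack=[17] mem=[0,0,0,0]
After op 4 (STO M3): stack=[empty] mem=[0,0,0,17]
After op 5 (push 13): stack=[13] mem=[0,0,0,17]
After op 6 (push 8): stack=[13,8] mem=[0,0,0,17]
After op 7 (/): stack=[1] mem=[0,0,0,17]
After op 8 (push 20): stack=[1,20] mem=[0,0,0,17]
After op 9 (STO M3): stack=[1] mem=[0,0,0,20]
After op 10 (pop): stack=[empty] mem=[0,0,0,20]
After op 11 (push 1): stack=[1] mem=[0,0,0,20]
After op 12 (STO M0): stack=[empty] mem=[1,0,0,20]
After op 13 (RCL M3): stack=[20] mem=[1,0,0,20]
After op 14 (RCL M3): stack=[20,20] mem=[1,0,0,20]
After op 15 (+): stack=[40] mem=[1,0,0,20]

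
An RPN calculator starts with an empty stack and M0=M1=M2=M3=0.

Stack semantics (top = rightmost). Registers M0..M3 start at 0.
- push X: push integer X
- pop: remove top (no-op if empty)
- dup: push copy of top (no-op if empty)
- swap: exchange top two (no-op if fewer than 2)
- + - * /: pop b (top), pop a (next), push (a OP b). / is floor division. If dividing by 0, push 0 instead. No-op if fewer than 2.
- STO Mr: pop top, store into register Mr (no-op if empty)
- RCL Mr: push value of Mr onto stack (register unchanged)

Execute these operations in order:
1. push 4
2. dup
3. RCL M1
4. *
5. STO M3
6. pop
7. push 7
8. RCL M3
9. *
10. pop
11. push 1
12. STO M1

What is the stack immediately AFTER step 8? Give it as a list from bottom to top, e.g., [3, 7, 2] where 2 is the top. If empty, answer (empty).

After op 1 (push 4): stack=[4] mem=[0,0,0,0]
After op 2 (dup): stack=[4,4] mem=[0,0,0,0]
After op 3 (RCL M1): stack=[4,4,0] mem=[0,0,0,0]
After op 4 (*): stack=[4,0] mem=[0,0,0,0]
After op 5 (STO M3): stack=[4] mem=[0,0,0,0]
After op 6 (pop): stack=[empty] mem=[0,0,0,0]
After op 7 (push 7): stack=[7] mem=[0,0,0,0]
After op 8 (RCL M3): stack=[7,0] mem=[0,0,0,0]

[7, 0]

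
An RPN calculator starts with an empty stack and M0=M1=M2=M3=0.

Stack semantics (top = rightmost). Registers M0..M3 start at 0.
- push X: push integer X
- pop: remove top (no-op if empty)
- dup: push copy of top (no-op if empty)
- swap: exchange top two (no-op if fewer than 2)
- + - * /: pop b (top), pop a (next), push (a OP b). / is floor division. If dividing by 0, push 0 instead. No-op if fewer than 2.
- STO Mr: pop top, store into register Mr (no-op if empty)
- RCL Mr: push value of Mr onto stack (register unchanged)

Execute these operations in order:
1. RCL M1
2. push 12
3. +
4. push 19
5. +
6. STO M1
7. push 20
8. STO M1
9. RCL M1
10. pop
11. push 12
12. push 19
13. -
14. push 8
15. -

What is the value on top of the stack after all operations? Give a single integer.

Answer: -15

Derivation:
After op 1 (RCL M1): stack=[0] mem=[0,0,0,0]
After op 2 (push 12): stack=[0,12] mem=[0,0,0,0]
After op 3 (+): stack=[12] mem=[0,0,0,0]
After op 4 (push 19): stack=[12,19] mem=[0,0,0,0]
After op 5 (+): stack=[31] mem=[0,0,0,0]
After op 6 (STO M1): stack=[empty] mem=[0,31,0,0]
After op 7 (push 20): stack=[20] mem=[0,31,0,0]
After op 8 (STO M1): stack=[empty] mem=[0,20,0,0]
After op 9 (RCL M1): stack=[20] mem=[0,20,0,0]
After op 10 (pop): stack=[empty] mem=[0,20,0,0]
After op 11 (push 12): stack=[12] mem=[0,20,0,0]
After op 12 (push 19): stack=[12,19] mem=[0,20,0,0]
After op 13 (-): stack=[-7] mem=[0,20,0,0]
After op 14 (push 8): stack=[-7,8] mem=[0,20,0,0]
After op 15 (-): stack=[-15] mem=[0,20,0,0]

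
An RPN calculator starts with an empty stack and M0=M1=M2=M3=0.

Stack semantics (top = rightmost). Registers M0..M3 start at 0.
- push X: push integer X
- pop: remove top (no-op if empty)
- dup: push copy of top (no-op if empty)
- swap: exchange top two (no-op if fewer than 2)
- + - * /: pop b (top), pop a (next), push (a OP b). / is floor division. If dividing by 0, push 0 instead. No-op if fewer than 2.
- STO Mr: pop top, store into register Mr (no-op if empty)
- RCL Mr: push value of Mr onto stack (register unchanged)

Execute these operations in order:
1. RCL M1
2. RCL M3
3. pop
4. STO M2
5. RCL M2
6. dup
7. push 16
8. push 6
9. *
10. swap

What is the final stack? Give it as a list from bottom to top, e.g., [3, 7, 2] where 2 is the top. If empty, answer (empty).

After op 1 (RCL M1): stack=[0] mem=[0,0,0,0]
After op 2 (RCL M3): stack=[0,0] mem=[0,0,0,0]
After op 3 (pop): stack=[0] mem=[0,0,0,0]
After op 4 (STO M2): stack=[empty] mem=[0,0,0,0]
After op 5 (RCL M2): stack=[0] mem=[0,0,0,0]
After op 6 (dup): stack=[0,0] mem=[0,0,0,0]
After op 7 (push 16): stack=[0,0,16] mem=[0,0,0,0]
After op 8 (push 6): stack=[0,0,16,6] mem=[0,0,0,0]
After op 9 (*): stack=[0,0,96] mem=[0,0,0,0]
After op 10 (swap): stack=[0,96,0] mem=[0,0,0,0]

Answer: [0, 96, 0]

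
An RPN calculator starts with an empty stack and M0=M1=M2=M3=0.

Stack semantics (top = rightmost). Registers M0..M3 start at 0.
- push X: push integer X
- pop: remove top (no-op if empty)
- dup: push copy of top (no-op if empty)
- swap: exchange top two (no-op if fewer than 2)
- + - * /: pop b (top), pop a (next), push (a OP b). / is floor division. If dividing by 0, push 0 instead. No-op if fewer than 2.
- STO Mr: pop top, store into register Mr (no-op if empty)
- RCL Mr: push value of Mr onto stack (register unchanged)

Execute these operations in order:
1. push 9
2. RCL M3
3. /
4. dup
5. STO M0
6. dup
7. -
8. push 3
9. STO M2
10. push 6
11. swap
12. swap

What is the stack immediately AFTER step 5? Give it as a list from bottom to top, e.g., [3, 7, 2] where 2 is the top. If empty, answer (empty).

After op 1 (push 9): stack=[9] mem=[0,0,0,0]
After op 2 (RCL M3): stack=[9,0] mem=[0,0,0,0]
After op 3 (/): stack=[0] mem=[0,0,0,0]
After op 4 (dup): stack=[0,0] mem=[0,0,0,0]
After op 5 (STO M0): stack=[0] mem=[0,0,0,0]

[0]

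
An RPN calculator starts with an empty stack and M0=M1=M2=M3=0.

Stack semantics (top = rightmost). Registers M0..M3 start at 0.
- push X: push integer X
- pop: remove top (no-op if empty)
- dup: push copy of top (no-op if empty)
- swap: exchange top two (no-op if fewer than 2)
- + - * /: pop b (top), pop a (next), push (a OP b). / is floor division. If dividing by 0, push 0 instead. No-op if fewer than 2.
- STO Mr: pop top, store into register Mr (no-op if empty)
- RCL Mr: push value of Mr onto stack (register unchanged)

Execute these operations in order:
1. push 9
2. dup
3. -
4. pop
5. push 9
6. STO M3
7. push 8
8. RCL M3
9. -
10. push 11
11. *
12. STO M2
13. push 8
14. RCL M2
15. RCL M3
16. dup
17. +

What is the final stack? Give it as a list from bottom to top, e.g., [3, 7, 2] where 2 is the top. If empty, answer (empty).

After op 1 (push 9): stack=[9] mem=[0,0,0,0]
After op 2 (dup): stack=[9,9] mem=[0,0,0,0]
After op 3 (-): stack=[0] mem=[0,0,0,0]
After op 4 (pop): stack=[empty] mem=[0,0,0,0]
After op 5 (push 9): stack=[9] mem=[0,0,0,0]
After op 6 (STO M3): stack=[empty] mem=[0,0,0,9]
After op 7 (push 8): stack=[8] mem=[0,0,0,9]
After op 8 (RCL M3): stack=[8,9] mem=[0,0,0,9]
After op 9 (-): stack=[-1] mem=[0,0,0,9]
After op 10 (push 11): stack=[-1,11] mem=[0,0,0,9]
After op 11 (*): stack=[-11] mem=[0,0,0,9]
After op 12 (STO M2): stack=[empty] mem=[0,0,-11,9]
After op 13 (push 8): stack=[8] mem=[0,0,-11,9]
After op 14 (RCL M2): stack=[8,-11] mem=[0,0,-11,9]
After op 15 (RCL M3): stack=[8,-11,9] mem=[0,0,-11,9]
After op 16 (dup): stack=[8,-11,9,9] mem=[0,0,-11,9]
After op 17 (+): stack=[8,-11,18] mem=[0,0,-11,9]

Answer: [8, -11, 18]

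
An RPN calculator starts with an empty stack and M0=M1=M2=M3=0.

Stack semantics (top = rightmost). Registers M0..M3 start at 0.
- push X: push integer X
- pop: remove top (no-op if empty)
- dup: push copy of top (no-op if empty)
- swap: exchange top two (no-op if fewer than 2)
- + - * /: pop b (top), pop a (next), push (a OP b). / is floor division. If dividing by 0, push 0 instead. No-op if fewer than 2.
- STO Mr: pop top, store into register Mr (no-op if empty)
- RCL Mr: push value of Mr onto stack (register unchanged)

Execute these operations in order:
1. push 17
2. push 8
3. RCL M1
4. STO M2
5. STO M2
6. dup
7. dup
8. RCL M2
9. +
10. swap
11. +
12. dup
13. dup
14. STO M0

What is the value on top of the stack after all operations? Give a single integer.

After op 1 (push 17): stack=[17] mem=[0,0,0,0]
After op 2 (push 8): stack=[17,8] mem=[0,0,0,0]
After op 3 (RCL M1): stack=[17,8,0] mem=[0,0,0,0]
After op 4 (STO M2): stack=[17,8] mem=[0,0,0,0]
After op 5 (STO M2): stack=[17] mem=[0,0,8,0]
After op 6 (dup): stack=[17,17] mem=[0,0,8,0]
After op 7 (dup): stack=[17,17,17] mem=[0,0,8,0]
After op 8 (RCL M2): stack=[17,17,17,8] mem=[0,0,8,0]
After op 9 (+): stack=[17,17,25] mem=[0,0,8,0]
After op 10 (swap): stack=[17,25,17] mem=[0,0,8,0]
After op 11 (+): stack=[17,42] mem=[0,0,8,0]
After op 12 (dup): stack=[17,42,42] mem=[0,0,8,0]
After op 13 (dup): stack=[17,42,42,42] mem=[0,0,8,0]
After op 14 (STO M0): stack=[17,42,42] mem=[42,0,8,0]

Answer: 42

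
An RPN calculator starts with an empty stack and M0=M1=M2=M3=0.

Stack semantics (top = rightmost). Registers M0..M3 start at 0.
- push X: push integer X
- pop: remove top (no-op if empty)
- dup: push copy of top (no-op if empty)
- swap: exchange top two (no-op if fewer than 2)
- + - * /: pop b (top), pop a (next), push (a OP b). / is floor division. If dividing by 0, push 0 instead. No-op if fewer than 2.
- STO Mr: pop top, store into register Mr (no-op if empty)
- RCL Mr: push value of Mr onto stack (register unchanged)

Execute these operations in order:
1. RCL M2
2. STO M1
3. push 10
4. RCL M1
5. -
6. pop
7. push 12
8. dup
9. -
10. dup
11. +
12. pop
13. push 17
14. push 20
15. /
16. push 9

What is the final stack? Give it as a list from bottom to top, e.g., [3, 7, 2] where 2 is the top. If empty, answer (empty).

Answer: [0, 9]

Derivation:
After op 1 (RCL M2): stack=[0] mem=[0,0,0,0]
After op 2 (STO M1): stack=[empty] mem=[0,0,0,0]
After op 3 (push 10): stack=[10] mem=[0,0,0,0]
After op 4 (RCL M1): stack=[10,0] mem=[0,0,0,0]
After op 5 (-): stack=[10] mem=[0,0,0,0]
After op 6 (pop): stack=[empty] mem=[0,0,0,0]
After op 7 (push 12): stack=[12] mem=[0,0,0,0]
After op 8 (dup): stack=[12,12] mem=[0,0,0,0]
After op 9 (-): stack=[0] mem=[0,0,0,0]
After op 10 (dup): stack=[0,0] mem=[0,0,0,0]
After op 11 (+): stack=[0] mem=[0,0,0,0]
After op 12 (pop): stack=[empty] mem=[0,0,0,0]
After op 13 (push 17): stack=[17] mem=[0,0,0,0]
After op 14 (push 20): stack=[17,20] mem=[0,0,0,0]
After op 15 (/): stack=[0] mem=[0,0,0,0]
After op 16 (push 9): stack=[0,9] mem=[0,0,0,0]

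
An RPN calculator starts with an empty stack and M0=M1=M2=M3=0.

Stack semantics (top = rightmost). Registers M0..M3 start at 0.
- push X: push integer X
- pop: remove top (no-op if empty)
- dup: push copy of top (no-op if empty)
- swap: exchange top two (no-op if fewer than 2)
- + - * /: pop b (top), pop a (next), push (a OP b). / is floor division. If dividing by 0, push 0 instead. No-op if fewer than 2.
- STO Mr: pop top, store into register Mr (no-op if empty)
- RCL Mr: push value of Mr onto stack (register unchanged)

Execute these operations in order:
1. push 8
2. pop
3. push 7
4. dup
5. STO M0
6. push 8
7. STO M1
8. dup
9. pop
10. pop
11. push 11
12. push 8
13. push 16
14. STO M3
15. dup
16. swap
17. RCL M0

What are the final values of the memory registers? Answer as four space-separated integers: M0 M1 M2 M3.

Answer: 7 8 0 16

Derivation:
After op 1 (push 8): stack=[8] mem=[0,0,0,0]
After op 2 (pop): stack=[empty] mem=[0,0,0,0]
After op 3 (push 7): stack=[7] mem=[0,0,0,0]
After op 4 (dup): stack=[7,7] mem=[0,0,0,0]
After op 5 (STO M0): stack=[7] mem=[7,0,0,0]
After op 6 (push 8): stack=[7,8] mem=[7,0,0,0]
After op 7 (STO M1): stack=[7] mem=[7,8,0,0]
After op 8 (dup): stack=[7,7] mem=[7,8,0,0]
After op 9 (pop): stack=[7] mem=[7,8,0,0]
After op 10 (pop): stack=[empty] mem=[7,8,0,0]
After op 11 (push 11): stack=[11] mem=[7,8,0,0]
After op 12 (push 8): stack=[11,8] mem=[7,8,0,0]
After op 13 (push 16): stack=[11,8,16] mem=[7,8,0,0]
After op 14 (STO M3): stack=[11,8] mem=[7,8,0,16]
After op 15 (dup): stack=[11,8,8] mem=[7,8,0,16]
After op 16 (swap): stack=[11,8,8] mem=[7,8,0,16]
After op 17 (RCL M0): stack=[11,8,8,7] mem=[7,8,0,16]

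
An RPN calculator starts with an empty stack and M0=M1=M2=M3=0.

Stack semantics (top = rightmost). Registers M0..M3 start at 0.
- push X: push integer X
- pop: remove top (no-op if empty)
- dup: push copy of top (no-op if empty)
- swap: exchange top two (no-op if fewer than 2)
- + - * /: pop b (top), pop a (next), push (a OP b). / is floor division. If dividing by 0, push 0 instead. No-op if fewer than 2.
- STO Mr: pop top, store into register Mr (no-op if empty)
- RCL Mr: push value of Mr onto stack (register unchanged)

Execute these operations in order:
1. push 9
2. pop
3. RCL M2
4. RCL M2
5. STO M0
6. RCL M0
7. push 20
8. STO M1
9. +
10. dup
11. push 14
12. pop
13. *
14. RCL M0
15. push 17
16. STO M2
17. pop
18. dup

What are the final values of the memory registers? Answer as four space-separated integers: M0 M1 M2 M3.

Answer: 0 20 17 0

Derivation:
After op 1 (push 9): stack=[9] mem=[0,0,0,0]
After op 2 (pop): stack=[empty] mem=[0,0,0,0]
After op 3 (RCL M2): stack=[0] mem=[0,0,0,0]
After op 4 (RCL M2): stack=[0,0] mem=[0,0,0,0]
After op 5 (STO M0): stack=[0] mem=[0,0,0,0]
After op 6 (RCL M0): stack=[0,0] mem=[0,0,0,0]
After op 7 (push 20): stack=[0,0,20] mem=[0,0,0,0]
After op 8 (STO M1): stack=[0,0] mem=[0,20,0,0]
After op 9 (+): stack=[0] mem=[0,20,0,0]
After op 10 (dup): stack=[0,0] mem=[0,20,0,0]
After op 11 (push 14): stack=[0,0,14] mem=[0,20,0,0]
After op 12 (pop): stack=[0,0] mem=[0,20,0,0]
After op 13 (*): stack=[0] mem=[0,20,0,0]
After op 14 (RCL M0): stack=[0,0] mem=[0,20,0,0]
After op 15 (push 17): stack=[0,0,17] mem=[0,20,0,0]
After op 16 (STO M2): stack=[0,0] mem=[0,20,17,0]
After op 17 (pop): stack=[0] mem=[0,20,17,0]
After op 18 (dup): stack=[0,0] mem=[0,20,17,0]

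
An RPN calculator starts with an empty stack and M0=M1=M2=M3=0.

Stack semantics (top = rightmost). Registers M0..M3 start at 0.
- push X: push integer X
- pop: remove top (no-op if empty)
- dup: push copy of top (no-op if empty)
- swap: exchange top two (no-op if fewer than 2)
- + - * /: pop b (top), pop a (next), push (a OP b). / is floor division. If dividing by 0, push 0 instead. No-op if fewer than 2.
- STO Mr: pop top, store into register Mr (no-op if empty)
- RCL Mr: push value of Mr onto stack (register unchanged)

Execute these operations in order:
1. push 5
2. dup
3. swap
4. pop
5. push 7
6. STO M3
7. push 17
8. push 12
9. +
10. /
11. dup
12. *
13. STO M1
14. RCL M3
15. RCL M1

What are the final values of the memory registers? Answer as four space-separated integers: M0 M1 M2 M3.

After op 1 (push 5): stack=[5] mem=[0,0,0,0]
After op 2 (dup): stack=[5,5] mem=[0,0,0,0]
After op 3 (swap): stack=[5,5] mem=[0,0,0,0]
After op 4 (pop): stack=[5] mem=[0,0,0,0]
After op 5 (push 7): stack=[5,7] mem=[0,0,0,0]
After op 6 (STO M3): stack=[5] mem=[0,0,0,7]
After op 7 (push 17): stack=[5,17] mem=[0,0,0,7]
After op 8 (push 12): stack=[5,17,12] mem=[0,0,0,7]
After op 9 (+): stack=[5,29] mem=[0,0,0,7]
After op 10 (/): stack=[0] mem=[0,0,0,7]
After op 11 (dup): stack=[0,0] mem=[0,0,0,7]
After op 12 (*): stack=[0] mem=[0,0,0,7]
After op 13 (STO M1): stack=[empty] mem=[0,0,0,7]
After op 14 (RCL M3): stack=[7] mem=[0,0,0,7]
After op 15 (RCL M1): stack=[7,0] mem=[0,0,0,7]

Answer: 0 0 0 7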